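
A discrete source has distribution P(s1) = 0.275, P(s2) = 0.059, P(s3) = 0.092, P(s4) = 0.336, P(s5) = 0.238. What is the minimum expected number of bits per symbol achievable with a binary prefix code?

Repeatedly combine the two least-probable nodes; the expected code length is the sum of the merged weights.
merge 59/1000 + 23/250 → 151/1000
merge 151/1000 + 119/500 → 389/1000
merge 11/40 + 42/125 → 611/1000
merge 389/1000 + 611/1000 → 1
L = 151/1000 + 389/1000 + 611/1000 + 1 = 2151/1000 = 2.151 bits/symbol.

2.151 bits/symbol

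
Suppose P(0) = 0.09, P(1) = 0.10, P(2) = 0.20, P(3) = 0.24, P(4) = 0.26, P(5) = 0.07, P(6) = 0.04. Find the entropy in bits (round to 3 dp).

H = −Σ pᵢ log₂ pᵢ.
−0.09·log₂(0.09) = 0.3127
−0.10·log₂(0.10) = 0.3322
−0.20·log₂(0.20) = 0.4644
−0.24·log₂(0.24) = 0.4941
−0.26·log₂(0.26) = 0.5053
−0.07·log₂(0.07) = 0.2686
−0.04·log₂(0.04) = 0.1858
Sum ≈ 2.5630 → 2.563 bits.

2.563 bits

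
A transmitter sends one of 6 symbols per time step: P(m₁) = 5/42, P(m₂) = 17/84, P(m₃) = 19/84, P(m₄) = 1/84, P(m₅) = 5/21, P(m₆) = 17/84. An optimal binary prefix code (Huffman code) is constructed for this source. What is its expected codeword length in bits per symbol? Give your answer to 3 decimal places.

2.464 bits/symbol

Repeatedly combine the two least-probable nodes; the expected code length is the sum of the merged weights.
merge 1/84 + 5/42 → 11/84
merge 11/84 + 17/84 → 1/3
merge 17/84 + 19/84 → 3/7
merge 5/21 + 1/3 → 4/7
merge 3/7 + 4/7 → 1
L = 11/84 + 1/3 + 3/7 + 4/7 + 1 = 69/28 ≈ 2.464 bits/symbol.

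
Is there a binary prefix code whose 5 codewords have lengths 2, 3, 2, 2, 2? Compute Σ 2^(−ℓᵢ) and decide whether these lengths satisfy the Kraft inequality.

1.125; no

With common denominator 2^3 = 8: Σ 2^(−ℓᵢ) = 2/8 + 1/8 + 2/8 + 2/8 + 2/8 = 9/8 = 1.125.
Kraft's inequality requires Σ ≤ 1; here Σ = 1.125 > 1, so no such prefix code exists.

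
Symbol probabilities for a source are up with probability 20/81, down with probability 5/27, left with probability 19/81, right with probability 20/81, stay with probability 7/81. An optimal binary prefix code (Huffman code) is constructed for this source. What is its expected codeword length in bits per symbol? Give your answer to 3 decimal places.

2.272 bits/symbol

Repeatedly combine the two least-probable nodes; the expected code length is the sum of the merged weights.
merge 7/81 + 5/27 → 22/81
merge 19/81 + 20/81 → 13/27
merge 20/81 + 22/81 → 14/27
merge 13/27 + 14/27 → 1
L = 22/81 + 13/27 + 14/27 + 1 = 184/81 ≈ 2.272 bits/symbol.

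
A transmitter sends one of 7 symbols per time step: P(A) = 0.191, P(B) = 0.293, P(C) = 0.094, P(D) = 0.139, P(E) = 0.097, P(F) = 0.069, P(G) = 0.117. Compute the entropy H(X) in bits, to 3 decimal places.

H = −Σ pᵢ log₂ pᵢ.
−0.191·log₂(0.191) = 0.4562
−0.293·log₂(0.293) = 0.5189
−0.094·log₂(0.094) = 0.3207
−0.139·log₂(0.139) = 0.3957
−0.097·log₂(0.097) = 0.3265
−0.069·log₂(0.069) = 0.2662
−0.117·log₂(0.117) = 0.3622
Sum ≈ 2.6463 → 2.646 bits.

2.646 bits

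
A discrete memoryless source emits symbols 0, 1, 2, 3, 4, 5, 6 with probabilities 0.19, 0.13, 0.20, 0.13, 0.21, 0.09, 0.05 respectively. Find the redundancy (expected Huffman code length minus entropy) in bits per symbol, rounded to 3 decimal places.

0.044 bits

Entropy H = −Σ p log₂ p ≈ 2.6865 bits.
Huffman merges: 1/20+9/100→7/50; 13/100+13/100→13/50; 7/50+19/100→33/100; 1/5+21/100→41/100; 13/50+33/100→59/100; 41/100+59/100→1. L = 273/100 ≈ 2.7300.
L − H = 2.7300 − 2.6865 = 0.044 bits.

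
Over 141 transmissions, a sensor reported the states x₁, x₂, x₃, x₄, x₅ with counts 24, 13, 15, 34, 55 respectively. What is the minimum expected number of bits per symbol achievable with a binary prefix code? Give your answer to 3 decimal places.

Probabilities are the counts divided by 141.
Repeatedly combine the two least-probable nodes; the expected code length is the sum of the merged weights.
merge 13/141 + 5/47 → 28/141
merge 8/47 + 28/141 → 52/141
merge 34/141 + 52/141 → 86/141
merge 55/141 + 86/141 → 1
L = 28/141 + 52/141 + 86/141 + 1 = 307/141 ≈ 2.177 bits/symbol.

2.177 bits/symbol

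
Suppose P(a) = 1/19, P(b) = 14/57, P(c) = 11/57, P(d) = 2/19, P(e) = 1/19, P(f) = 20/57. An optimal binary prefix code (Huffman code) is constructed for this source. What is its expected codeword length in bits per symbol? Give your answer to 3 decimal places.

Repeatedly combine the two least-probable nodes; the expected code length is the sum of the merged weights.
merge 1/19 + 1/19 → 2/19
merge 2/19 + 2/19 → 4/19
merge 11/57 + 4/19 → 23/57
merge 14/57 + 20/57 → 34/57
merge 23/57 + 34/57 → 1
L = 2/19 + 4/19 + 23/57 + 34/57 + 1 = 44/19 ≈ 2.316 bits/symbol.

2.316 bits/symbol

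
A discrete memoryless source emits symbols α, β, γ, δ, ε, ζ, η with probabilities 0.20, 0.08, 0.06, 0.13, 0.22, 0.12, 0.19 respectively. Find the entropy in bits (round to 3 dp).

H = −Σ pᵢ log₂ pᵢ.
−0.20·log₂(0.20) = 0.4644
−0.08·log₂(0.08) = 0.2915
−0.06·log₂(0.06) = 0.2435
−0.13·log₂(0.13) = 0.3826
−0.22·log₂(0.22) = 0.4806
−0.12·log₂(0.12) = 0.3671
−0.19·log₂(0.19) = 0.4552
Sum ≈ 2.6849 → 2.685 bits.

2.685 bits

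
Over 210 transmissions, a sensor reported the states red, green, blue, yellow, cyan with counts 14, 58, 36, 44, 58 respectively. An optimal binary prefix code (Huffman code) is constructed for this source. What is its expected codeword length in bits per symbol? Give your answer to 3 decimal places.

Probabilities are the counts divided by 210.
Repeatedly combine the two least-probable nodes; the expected code length is the sum of the merged weights.
merge 1/15 + 6/35 → 5/21
merge 22/105 + 5/21 → 47/105
merge 29/105 + 29/105 → 58/105
merge 47/105 + 58/105 → 1
L = 5/21 + 47/105 + 58/105 + 1 = 47/21 ≈ 2.238 bits/symbol.

2.238 bits/symbol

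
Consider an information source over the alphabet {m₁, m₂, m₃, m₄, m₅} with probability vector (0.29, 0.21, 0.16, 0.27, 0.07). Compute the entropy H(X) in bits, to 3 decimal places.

H = −Σ pᵢ log₂ pᵢ.
−0.29·log₂(0.29) = 0.5179
−0.21·log₂(0.21) = 0.4728
−0.16·log₂(0.16) = 0.4230
−0.27·log₂(0.27) = 0.5100
−0.07·log₂(0.07) = 0.2686
Sum ≈ 2.1923 → 2.192 bits.

2.192 bits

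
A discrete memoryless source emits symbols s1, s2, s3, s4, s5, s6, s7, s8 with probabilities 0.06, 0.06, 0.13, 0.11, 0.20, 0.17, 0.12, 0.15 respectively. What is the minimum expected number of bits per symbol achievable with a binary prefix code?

Repeatedly combine the two least-probable nodes; the expected code length is the sum of the merged weights.
merge 3/50 + 3/50 → 3/25
merge 11/100 + 3/25 → 23/100
merge 3/25 + 13/100 → 1/4
merge 3/20 + 17/100 → 8/25
merge 1/5 + 23/100 → 43/100
merge 1/4 + 8/25 → 57/100
merge 43/100 + 57/100 → 1
L = 3/25 + 23/100 + 1/4 + 8/25 + 43/100 + 57/100 + 1 = 73/25 = 2.92 bits/symbol.

2.92 bits/symbol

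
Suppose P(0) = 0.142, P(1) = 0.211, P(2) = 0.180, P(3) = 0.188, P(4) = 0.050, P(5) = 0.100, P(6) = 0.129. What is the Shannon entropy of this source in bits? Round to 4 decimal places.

H = −Σ pᵢ log₂ pᵢ.
−0.142·log₂(0.142) = 0.3999
−0.211·log₂(0.211) = 0.4736
−0.180·log₂(0.180) = 0.4453
−0.188·log₂(0.188) = 0.4533
−0.050·log₂(0.050) = 0.2161
−0.100·log₂(0.100) = 0.3322
−0.129·log₂(0.129) = 0.3811
Sum ≈ 2.7015 → 2.7015 bits.

2.7015 bits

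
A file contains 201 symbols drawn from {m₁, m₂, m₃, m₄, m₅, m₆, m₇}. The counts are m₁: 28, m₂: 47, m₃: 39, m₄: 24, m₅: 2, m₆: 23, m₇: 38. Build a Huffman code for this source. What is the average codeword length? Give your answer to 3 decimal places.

Probabilities are the counts divided by 201.
Repeatedly combine the two least-probable nodes; the expected code length is the sum of the merged weights.
merge 2/201 + 23/201 → 25/201
merge 8/67 + 25/201 → 49/201
merge 28/201 + 38/201 → 22/67
merge 13/67 + 47/201 → 86/201
merge 49/201 + 22/67 → 115/201
merge 86/201 + 115/201 → 1
L = 25/201 + 49/201 + 22/67 + 86/201 + 115/201 + 1 = 542/201 ≈ 2.697 bits/symbol.

2.697 bits/symbol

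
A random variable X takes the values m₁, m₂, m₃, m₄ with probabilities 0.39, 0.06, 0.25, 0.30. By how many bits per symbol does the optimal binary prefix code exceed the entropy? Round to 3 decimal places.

0.126 bits

Entropy H = −Σ p log₂ p ≈ 1.7944 bits.
Huffman merges: 3/50+1/4→31/100; 3/10+31/100→61/100; 39/100+61/100→1. L = 48/25 ≈ 1.9200.
L − H = 1.9200 − 1.7944 = 0.126 bits.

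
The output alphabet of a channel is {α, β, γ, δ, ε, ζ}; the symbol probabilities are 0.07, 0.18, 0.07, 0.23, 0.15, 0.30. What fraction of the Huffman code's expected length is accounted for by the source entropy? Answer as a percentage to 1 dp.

Entropy H = −Σ p log₂ p ≈ 2.4017 bits.
Huffman merges: 7/100+7/100→7/50; 7/50+3/20→29/100; 9/50+23/100→41/100; 29/100+3/10→59/100; 41/100+59/100→1. L = 243/100 ≈ 2.4300.
Efficiency = H/L = 2.4017/2.4300 = 98.8%.

98.8%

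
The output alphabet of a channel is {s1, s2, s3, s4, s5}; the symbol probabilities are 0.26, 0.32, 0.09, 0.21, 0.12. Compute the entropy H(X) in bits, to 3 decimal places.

2.184 bits

H = −Σ pᵢ log₂ pᵢ.
−0.26·log₂(0.26) = 0.5053
−0.32·log₂(0.32) = 0.5260
−0.09·log₂(0.09) = 0.3127
−0.21·log₂(0.21) = 0.4728
−0.12·log₂(0.12) = 0.3671
Sum ≈ 2.1839 → 2.184 bits.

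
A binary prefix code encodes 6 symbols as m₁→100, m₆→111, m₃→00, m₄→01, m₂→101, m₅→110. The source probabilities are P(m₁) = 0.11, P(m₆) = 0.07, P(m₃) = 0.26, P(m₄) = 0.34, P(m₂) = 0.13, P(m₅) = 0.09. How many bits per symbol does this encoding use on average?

2.4 bits/symbol

L̄ = Σ pᵢ·ℓᵢ = 0.11·3 + 0.07·3 + 0.26·2 + 0.34·2 + 0.13·3 + 0.09·3 = 2.4 bits/symbol.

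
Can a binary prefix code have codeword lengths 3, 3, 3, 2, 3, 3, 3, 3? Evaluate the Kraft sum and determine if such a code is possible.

With common denominator 2^3 = 8: Σ 2^(−ℓᵢ) = 1/8 + 1/8 + 1/8 + 2/8 + 1/8 + 1/8 + 1/8 + 1/8 = 9/8 = 1.125.
Kraft's inequality requires Σ ≤ 1; here Σ = 1.125 > 1, so no such prefix code exists.

1.125; no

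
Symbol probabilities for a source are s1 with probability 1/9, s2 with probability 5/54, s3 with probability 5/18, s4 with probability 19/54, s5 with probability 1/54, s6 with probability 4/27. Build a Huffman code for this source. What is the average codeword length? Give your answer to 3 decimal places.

Repeatedly combine the two least-probable nodes; the expected code length is the sum of the merged weights.
merge 1/54 + 5/54 → 1/9
merge 1/9 + 1/9 → 2/9
merge 4/27 + 2/9 → 10/27
merge 5/18 + 19/54 → 17/27
merge 10/27 + 17/27 → 1
L = 1/9 + 2/9 + 10/27 + 17/27 + 1 = 7/3 ≈ 2.333 bits/symbol.

2.333 bits/symbol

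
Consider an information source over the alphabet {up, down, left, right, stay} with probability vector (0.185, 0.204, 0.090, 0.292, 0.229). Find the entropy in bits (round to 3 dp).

H = −Σ pᵢ log₂ pᵢ.
−0.185·log₂(0.185) = 0.4504
−0.204·log₂(0.204) = 0.4678
−0.090·log₂(0.090) = 0.3127
−0.292·log₂(0.292) = 0.5186
−0.229·log₂(0.229) = 0.4870
Sum ≈ 2.2364 → 2.236 bits.

2.236 bits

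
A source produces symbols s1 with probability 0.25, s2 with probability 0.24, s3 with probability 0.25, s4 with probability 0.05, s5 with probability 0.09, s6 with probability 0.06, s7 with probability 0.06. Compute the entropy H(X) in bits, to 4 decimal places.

H = −Σ pᵢ log₂ pᵢ.
−0.25·log₂(0.25) = 0.5000
−0.24·log₂(0.24) = 0.4941
−0.25·log₂(0.25) = 0.5000
−0.05·log₂(0.05) = 0.2161
−0.09·log₂(0.09) = 0.3127
−0.06·log₂(0.06) = 0.2435
−0.06·log₂(0.06) = 0.2435
Sum ≈ 2.5100 → 2.5100 bits.

2.5100 bits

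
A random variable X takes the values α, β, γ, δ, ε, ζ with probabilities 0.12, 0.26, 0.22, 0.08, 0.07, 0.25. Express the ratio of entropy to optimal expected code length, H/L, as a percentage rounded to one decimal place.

Entropy H = −Σ p log₂ p ≈ 2.4130 bits.
Huffman merges: 7/100+2/25→3/20; 3/25+3/20→27/100; 11/50+1/4→47/100; 13/50+27/100→53/100; 47/100+53/100→1. L = 121/50 ≈ 2.4200.
Efficiency = H/L = 2.4130/2.4200 = 99.7%.

99.7%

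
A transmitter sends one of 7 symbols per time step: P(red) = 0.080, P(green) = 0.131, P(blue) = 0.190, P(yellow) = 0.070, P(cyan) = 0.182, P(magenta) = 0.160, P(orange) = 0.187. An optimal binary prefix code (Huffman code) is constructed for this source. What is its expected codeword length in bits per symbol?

Repeatedly combine the two least-probable nodes; the expected code length is the sum of the merged weights.
merge 7/100 + 2/25 → 3/20
merge 131/1000 + 3/20 → 281/1000
merge 4/25 + 91/500 → 171/500
merge 187/1000 + 19/100 → 377/1000
merge 281/1000 + 171/500 → 623/1000
merge 377/1000 + 623/1000 → 1
L = 3/20 + 281/1000 + 171/500 + 377/1000 + 623/1000 + 1 = 2773/1000 = 2.773 bits/symbol.

2.773 bits/symbol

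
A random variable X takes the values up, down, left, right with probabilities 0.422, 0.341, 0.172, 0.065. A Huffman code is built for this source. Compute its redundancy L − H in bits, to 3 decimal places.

0.067 bits

Entropy H = −Σ p log₂ p ≈ 1.7477 bits.
Huffman merges: 13/200+43/250→237/1000; 237/1000+341/1000→289/500; 211/500+289/500→1. L = 363/200 ≈ 1.8150.
L − H = 1.8150 − 1.7477 = 0.067 bits.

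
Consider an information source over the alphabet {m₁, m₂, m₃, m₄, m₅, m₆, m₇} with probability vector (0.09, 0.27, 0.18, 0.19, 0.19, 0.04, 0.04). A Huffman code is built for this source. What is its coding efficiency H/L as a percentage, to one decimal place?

98.1%

Entropy H = −Σ p log₂ p ≈ 2.5499 bits.
Huffman merges: 1/25+1/25→2/25; 2/25+9/100→17/100; 17/100+9/50→7/20; 19/100+19/100→19/50; 27/100+7/20→31/50; 19/50+31/50→1. L = 13/5 ≈ 2.6000.
Efficiency = H/L = 2.5499/2.6000 = 98.1%.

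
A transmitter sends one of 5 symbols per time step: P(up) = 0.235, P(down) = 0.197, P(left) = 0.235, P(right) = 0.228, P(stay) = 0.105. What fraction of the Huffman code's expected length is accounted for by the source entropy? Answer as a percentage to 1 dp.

Entropy H = −Σ p log₂ p ≈ 2.2714 bits.
Huffman merges: 21/200+197/1000→151/500; 57/250+47/200→463/1000; 47/200+151/500→537/1000; 463/1000+537/1000→1. L = 1151/500 ≈ 2.3020.
Efficiency = H/L = 2.2714/2.3020 = 98.7%.

98.7%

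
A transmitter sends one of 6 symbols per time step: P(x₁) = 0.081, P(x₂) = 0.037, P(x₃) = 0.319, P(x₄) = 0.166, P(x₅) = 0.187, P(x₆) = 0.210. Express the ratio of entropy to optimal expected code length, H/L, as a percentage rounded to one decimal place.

Entropy H = −Σ p log₂ p ≈ 2.3507 bits.
Huffman merges: 37/1000+81/1000→59/500; 59/500+83/500→71/250; 187/1000+21/100→397/1000; 71/250+319/1000→603/1000; 397/1000+603/1000→1. L = 1201/500 ≈ 2.4020.
Efficiency = H/L = 2.3507/2.4020 = 97.9%.

97.9%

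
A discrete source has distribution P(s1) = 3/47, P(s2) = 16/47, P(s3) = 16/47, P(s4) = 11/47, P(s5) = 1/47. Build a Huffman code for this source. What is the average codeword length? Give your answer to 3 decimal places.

Repeatedly combine the two least-probable nodes; the expected code length is the sum of the merged weights.
merge 1/47 + 3/47 → 4/47
merge 4/47 + 11/47 → 15/47
merge 15/47 + 16/47 → 31/47
merge 16/47 + 31/47 → 1
L = 4/47 + 15/47 + 31/47 + 1 = 97/47 ≈ 2.064 bits/symbol.

2.064 bits/symbol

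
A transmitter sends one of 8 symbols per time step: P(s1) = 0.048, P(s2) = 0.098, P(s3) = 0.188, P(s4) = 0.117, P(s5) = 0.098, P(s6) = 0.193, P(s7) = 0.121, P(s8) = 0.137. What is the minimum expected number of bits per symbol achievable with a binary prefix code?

2.953 bits/symbol

Repeatedly combine the two least-probable nodes; the expected code length is the sum of the merged weights.
merge 6/125 + 49/500 → 73/500
merge 49/500 + 117/1000 → 43/200
merge 121/1000 + 137/1000 → 129/500
merge 73/500 + 47/250 → 167/500
merge 193/1000 + 43/200 → 51/125
merge 129/500 + 167/500 → 74/125
merge 51/125 + 74/125 → 1
L = 73/500 + 43/200 + 129/500 + 167/500 + 51/125 + 74/125 + 1 = 2953/1000 = 2.953 bits/symbol.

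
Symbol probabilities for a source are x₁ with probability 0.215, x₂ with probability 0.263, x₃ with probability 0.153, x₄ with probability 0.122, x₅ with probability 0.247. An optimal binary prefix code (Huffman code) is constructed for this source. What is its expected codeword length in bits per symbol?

2.275 bits/symbol

Repeatedly combine the two least-probable nodes; the expected code length is the sum of the merged weights.
merge 61/500 + 153/1000 → 11/40
merge 43/200 + 247/1000 → 231/500
merge 263/1000 + 11/40 → 269/500
merge 231/500 + 269/500 → 1
L = 11/40 + 231/500 + 269/500 + 1 = 91/40 = 2.275 bits/symbol.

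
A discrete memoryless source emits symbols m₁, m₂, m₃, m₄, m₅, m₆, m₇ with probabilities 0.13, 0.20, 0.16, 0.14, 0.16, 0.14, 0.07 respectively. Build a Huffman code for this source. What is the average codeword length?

Repeatedly combine the two least-probable nodes; the expected code length is the sum of the merged weights.
merge 7/100 + 13/100 → 1/5
merge 7/50 + 7/50 → 7/25
merge 4/25 + 4/25 → 8/25
merge 1/5 + 1/5 → 2/5
merge 7/25 + 8/25 → 3/5
merge 2/5 + 3/5 → 1
L = 1/5 + 7/25 + 8/25 + 2/5 + 3/5 + 1 = 14/5 = 2.8 bits/symbol.

2.8 bits/symbol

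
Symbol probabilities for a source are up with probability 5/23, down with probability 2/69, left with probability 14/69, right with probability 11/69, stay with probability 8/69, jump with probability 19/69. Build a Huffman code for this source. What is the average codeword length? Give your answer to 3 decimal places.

Repeatedly combine the two least-probable nodes; the expected code length is the sum of the merged weights.
merge 2/69 + 8/69 → 10/69
merge 10/69 + 11/69 → 7/23
merge 14/69 + 5/23 → 29/69
merge 19/69 + 7/23 → 40/69
merge 29/69 + 40/69 → 1
L = 10/69 + 7/23 + 29/69 + 40/69 + 1 = 169/69 ≈ 2.449 bits/symbol.

2.449 bits/symbol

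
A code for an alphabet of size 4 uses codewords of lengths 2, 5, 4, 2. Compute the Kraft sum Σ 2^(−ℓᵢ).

With common denominator 2^5 = 32: Σ 2^(−ℓᵢ) = 8/32 + 1/32 + 2/32 + 8/32 = 19/32 = 0.59375.

0.59375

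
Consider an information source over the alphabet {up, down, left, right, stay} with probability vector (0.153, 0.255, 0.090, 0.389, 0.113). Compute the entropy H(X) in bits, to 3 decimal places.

H = −Σ pᵢ log₂ pᵢ.
−0.153·log₂(0.153) = 0.4144
−0.255·log₂(0.255) = 0.5027
−0.090·log₂(0.090) = 0.3127
−0.389·log₂(0.389) = 0.5299
−0.113·log₂(0.113) = 0.3555
Sum ≈ 2.1151 → 2.115 bits.

2.115 bits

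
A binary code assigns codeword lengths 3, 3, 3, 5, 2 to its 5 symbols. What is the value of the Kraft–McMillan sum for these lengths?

0.65625

With common denominator 2^5 = 32: Σ 2^(−ℓᵢ) = 4/32 + 4/32 + 4/32 + 1/32 + 8/32 = 21/32 = 0.65625.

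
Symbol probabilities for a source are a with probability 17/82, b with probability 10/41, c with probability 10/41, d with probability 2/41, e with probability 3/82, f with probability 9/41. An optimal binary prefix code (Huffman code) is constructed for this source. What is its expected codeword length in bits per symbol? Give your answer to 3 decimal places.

2.378 bits/symbol

Repeatedly combine the two least-probable nodes; the expected code length is the sum of the merged weights.
merge 3/82 + 2/41 → 7/82
merge 7/82 + 17/82 → 12/41
merge 9/41 + 10/41 → 19/41
merge 10/41 + 12/41 → 22/41
merge 19/41 + 22/41 → 1
L = 7/82 + 12/41 + 19/41 + 22/41 + 1 = 195/82 ≈ 2.378 bits/symbol.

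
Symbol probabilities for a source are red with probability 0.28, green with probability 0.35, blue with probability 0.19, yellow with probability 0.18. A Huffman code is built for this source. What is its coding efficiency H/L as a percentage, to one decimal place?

97.2%

Entropy H = −Σ p log₂ p ≈ 1.9449 bits.
Huffman merges: 9/50+19/100→37/100; 7/25+7/20→63/100; 37/100+63/100→1. L = 2 ≈ 2.0000.
Efficiency = H/L = 1.9449/2.0000 = 97.2%.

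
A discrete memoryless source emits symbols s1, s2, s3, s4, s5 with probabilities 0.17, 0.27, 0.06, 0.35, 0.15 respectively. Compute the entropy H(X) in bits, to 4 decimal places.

H = −Σ pᵢ log₂ pᵢ.
−0.17·log₂(0.17) = 0.4346
−0.27·log₂(0.27) = 0.5100
−0.06·log₂(0.06) = 0.2435
−0.35·log₂(0.35) = 0.5301
−0.15·log₂(0.15) = 0.4105
Sum ≈ 2.1288 → 2.1288 bits.

2.1288 bits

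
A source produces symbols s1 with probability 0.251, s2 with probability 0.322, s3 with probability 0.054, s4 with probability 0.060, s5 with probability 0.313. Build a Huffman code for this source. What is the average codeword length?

2.114 bits/symbol

Repeatedly combine the two least-probable nodes; the expected code length is the sum of the merged weights.
merge 27/500 + 3/50 → 57/500
merge 57/500 + 251/1000 → 73/200
merge 313/1000 + 161/500 → 127/200
merge 73/200 + 127/200 → 1
L = 57/500 + 73/200 + 127/200 + 1 = 1057/500 = 2.114 bits/symbol.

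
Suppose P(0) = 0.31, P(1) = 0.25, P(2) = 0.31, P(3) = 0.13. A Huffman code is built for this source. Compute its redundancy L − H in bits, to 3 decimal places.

Entropy H = −Σ p log₂ p ≈ 1.9302 bits.
Huffman merges: 13/100+1/4→19/50; 31/100+31/100→31/50; 19/50+31/50→1. L = 2 ≈ 2.0000.
L − H = 2.0000 − 1.9302 = 0.070 bits.

0.070 bits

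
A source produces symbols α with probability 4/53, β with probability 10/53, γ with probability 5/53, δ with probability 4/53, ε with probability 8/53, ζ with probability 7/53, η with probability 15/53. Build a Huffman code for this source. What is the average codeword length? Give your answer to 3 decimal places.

Repeatedly combine the two least-probable nodes; the expected code length is the sum of the merged weights.
merge 4/53 + 4/53 → 8/53
merge 5/53 + 7/53 → 12/53
merge 8/53 + 8/53 → 16/53
merge 10/53 + 12/53 → 22/53
merge 15/53 + 16/53 → 31/53
merge 22/53 + 31/53 → 1
L = 8/53 + 12/53 + 16/53 + 22/53 + 31/53 + 1 = 142/53 ≈ 2.679 bits/symbol.

2.679 bits/symbol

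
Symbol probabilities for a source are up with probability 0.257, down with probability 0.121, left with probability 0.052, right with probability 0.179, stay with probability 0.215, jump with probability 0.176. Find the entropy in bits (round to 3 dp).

H = −Σ pᵢ log₂ pᵢ.
−0.257·log₂(0.257) = 0.5038
−0.121·log₂(0.121) = 0.3687
−0.052·log₂(0.052) = 0.2218
−0.179·log₂(0.179) = 0.4443
−0.215·log₂(0.215) = 0.4768
−0.176·log₂(0.176) = 0.4411
Sum ≈ 2.4564 → 2.456 bits.

2.456 bits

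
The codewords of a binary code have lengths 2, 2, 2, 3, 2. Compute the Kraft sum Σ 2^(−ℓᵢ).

1.125

With common denominator 2^3 = 8: Σ 2^(−ℓᵢ) = 2/8 + 2/8 + 2/8 + 1/8 + 2/8 = 9/8 = 1.125.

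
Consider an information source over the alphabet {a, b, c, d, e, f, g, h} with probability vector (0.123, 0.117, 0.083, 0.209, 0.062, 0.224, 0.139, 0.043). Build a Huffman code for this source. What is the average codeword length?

Repeatedly combine the two least-probable nodes; the expected code length is the sum of the merged weights.
merge 43/1000 + 31/500 → 21/200
merge 83/1000 + 21/200 → 47/250
merge 117/1000 + 123/1000 → 6/25
merge 139/1000 + 47/250 → 327/1000
merge 209/1000 + 28/125 → 433/1000
merge 6/25 + 327/1000 → 567/1000
merge 433/1000 + 567/1000 → 1
L = 21/200 + 47/250 + 6/25 + 327/1000 + 433/1000 + 567/1000 + 1 = 143/50 = 2.86 bits/symbol.

2.86 bits/symbol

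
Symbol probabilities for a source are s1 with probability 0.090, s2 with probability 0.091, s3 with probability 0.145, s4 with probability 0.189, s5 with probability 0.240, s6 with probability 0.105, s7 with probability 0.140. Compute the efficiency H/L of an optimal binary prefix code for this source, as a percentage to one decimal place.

Entropy H = −Σ p log₂ p ≈ 2.7182 bits.
Huffman merges: 9/100+91/1000→181/1000; 21/200+7/50→49/200; 29/200+181/1000→163/500; 189/1000+6/25→429/1000; 49/200+163/500→571/1000; 429/1000+571/1000→1. L = 344/125 ≈ 2.7520.
Efficiency = H/L = 2.7182/2.7520 = 98.8%.

98.8%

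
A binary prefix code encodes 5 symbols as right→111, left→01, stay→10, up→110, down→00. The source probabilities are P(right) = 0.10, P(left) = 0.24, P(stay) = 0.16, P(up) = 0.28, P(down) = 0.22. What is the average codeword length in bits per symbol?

L̄ = Σ pᵢ·ℓᵢ = 0.10·3 + 0.24·2 + 0.16·2 + 0.28·3 + 0.22·2 = 2.38 bits/symbol.

2.38 bits/symbol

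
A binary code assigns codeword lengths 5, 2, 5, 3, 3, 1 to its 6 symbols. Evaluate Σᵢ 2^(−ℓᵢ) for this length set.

1.0625

With common denominator 2^5 = 32: Σ 2^(−ℓᵢ) = 1/32 + 8/32 + 1/32 + 4/32 + 4/32 + 16/32 = 34/32 = 1.0625.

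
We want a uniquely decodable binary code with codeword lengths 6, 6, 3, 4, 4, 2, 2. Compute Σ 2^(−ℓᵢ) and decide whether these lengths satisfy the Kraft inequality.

With common denominator 2^6 = 64: Σ 2^(−ℓᵢ) = 1/64 + 1/64 + 8/64 + 4/64 + 4/64 + 16/64 + 16/64 = 50/64 = 0.78125.
Kraft's inequality requires Σ ≤ 1; here Σ = 0.78125 ≤ 1, so such a prefix code exists.

0.78125; yes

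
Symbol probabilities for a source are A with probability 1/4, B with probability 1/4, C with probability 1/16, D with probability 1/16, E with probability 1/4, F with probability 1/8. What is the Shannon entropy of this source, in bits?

2.375 bits

Each probability is a power of 1/2, so log₂(1/p) is an integer.
H = Σ p·log₂(1/p) = 1/4·2 + 1/4·2 + 1/16·4 + 1/16·4 + 1/4·2 + 1/8·3 = 2.375 bits.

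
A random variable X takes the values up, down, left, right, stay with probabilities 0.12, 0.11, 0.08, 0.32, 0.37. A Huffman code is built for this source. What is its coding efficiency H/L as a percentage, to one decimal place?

Entropy H = −Σ p log₂ p ≈ 2.0656 bits.
Huffman merges: 2/25+11/100→19/100; 3/25+19/100→31/100; 31/100+8/25→63/100; 37/100+63/100→1. L = 213/100 ≈ 2.1300.
Efficiency = H/L = 2.0656/2.1300 = 97.0%.

97.0%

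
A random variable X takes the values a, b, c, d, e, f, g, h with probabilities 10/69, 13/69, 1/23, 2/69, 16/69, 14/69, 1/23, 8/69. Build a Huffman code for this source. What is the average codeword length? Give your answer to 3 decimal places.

2.754 bits/symbol

Repeatedly combine the two least-probable nodes; the expected code length is the sum of the merged weights.
merge 2/69 + 1/23 → 5/69
merge 1/23 + 5/69 → 8/69
merge 8/69 + 8/69 → 16/69
merge 10/69 + 13/69 → 1/3
merge 14/69 + 16/69 → 10/23
merge 16/69 + 1/3 → 13/23
merge 10/23 + 13/23 → 1
L = 5/69 + 8/69 + 16/69 + 1/3 + 10/23 + 13/23 + 1 = 190/69 ≈ 2.754 bits/symbol.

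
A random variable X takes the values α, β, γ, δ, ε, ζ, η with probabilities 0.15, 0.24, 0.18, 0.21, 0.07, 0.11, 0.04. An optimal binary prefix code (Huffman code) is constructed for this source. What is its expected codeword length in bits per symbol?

2.66 bits/symbol

Repeatedly combine the two least-probable nodes; the expected code length is the sum of the merged weights.
merge 1/25 + 7/100 → 11/100
merge 11/100 + 11/100 → 11/50
merge 3/20 + 9/50 → 33/100
merge 21/100 + 11/50 → 43/100
merge 6/25 + 33/100 → 57/100
merge 43/100 + 57/100 → 1
L = 11/100 + 11/50 + 33/100 + 43/100 + 57/100 + 1 = 133/50 = 2.66 bits/symbol.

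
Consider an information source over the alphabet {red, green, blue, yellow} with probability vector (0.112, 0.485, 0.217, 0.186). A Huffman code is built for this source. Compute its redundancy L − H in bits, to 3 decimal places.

Entropy H = −Σ p log₂ p ≈ 1.7897 bits.
Huffman merges: 14/125+93/500→149/500; 217/1000+149/500→103/200; 97/200+103/200→1. L = 1813/1000 ≈ 1.8130.
L − H = 1.8130 − 1.7897 = 0.023 bits.

0.023 bits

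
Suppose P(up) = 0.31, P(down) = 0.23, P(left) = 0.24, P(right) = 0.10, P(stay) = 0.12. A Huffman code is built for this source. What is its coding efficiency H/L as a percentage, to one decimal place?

99.3%

Entropy H = −Σ p log₂ p ≈ 2.2049 bits.
Huffman merges: 1/10+3/25→11/50; 11/50+23/100→9/20; 6/25+31/100→11/20; 9/20+11/20→1. L = 111/50 ≈ 2.2200.
Efficiency = H/L = 2.2049/2.2200 = 99.3%.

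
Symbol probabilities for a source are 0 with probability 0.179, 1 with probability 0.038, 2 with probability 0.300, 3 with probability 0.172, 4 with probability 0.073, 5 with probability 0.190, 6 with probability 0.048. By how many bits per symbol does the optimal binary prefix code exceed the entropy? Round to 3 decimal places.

Entropy H = −Σ p log₂ p ≈ 2.5226 bits.
Huffman merges: 19/500+6/125→43/500; 73/1000+43/500→159/1000; 159/1000+43/250→331/1000; 179/1000+19/100→369/1000; 3/10+331/1000→631/1000; 369/1000+631/1000→1. L = 322/125 ≈ 2.5760.
L − H = 2.5760 − 2.5226 = 0.053 bits.

0.053 bits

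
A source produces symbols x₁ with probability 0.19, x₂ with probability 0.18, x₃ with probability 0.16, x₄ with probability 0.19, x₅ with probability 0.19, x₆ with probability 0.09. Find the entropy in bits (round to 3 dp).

2.547 bits

H = −Σ pᵢ log₂ pᵢ.
−0.19·log₂(0.19) = 0.4552
−0.18·log₂(0.18) = 0.4453
−0.16·log₂(0.16) = 0.4230
−0.19·log₂(0.19) = 0.4552
−0.19·log₂(0.19) = 0.4552
−0.09·log₂(0.09) = 0.3127
Sum ≈ 2.5467 → 2.547 bits.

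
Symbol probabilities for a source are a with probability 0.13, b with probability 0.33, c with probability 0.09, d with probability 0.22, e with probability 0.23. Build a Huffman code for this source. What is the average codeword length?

2.22 bits/symbol

Repeatedly combine the two least-probable nodes; the expected code length is the sum of the merged weights.
merge 9/100 + 13/100 → 11/50
merge 11/50 + 11/50 → 11/25
merge 23/100 + 33/100 → 14/25
merge 11/25 + 14/25 → 1
L = 11/50 + 11/25 + 14/25 + 1 = 111/50 = 2.22 bits/symbol.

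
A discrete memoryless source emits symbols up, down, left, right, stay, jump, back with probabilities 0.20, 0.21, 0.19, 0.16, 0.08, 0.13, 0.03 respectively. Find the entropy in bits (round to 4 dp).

2.6414 bits

H = −Σ pᵢ log₂ pᵢ.
−0.20·log₂(0.20) = 0.4644
−0.21·log₂(0.21) = 0.4728
−0.19·log₂(0.19) = 0.4552
−0.16·log₂(0.16) = 0.4230
−0.08·log₂(0.08) = 0.2915
−0.13·log₂(0.13) = 0.3826
−0.03·log₂(0.03) = 0.1518
Sum ≈ 2.6414 → 2.6414 bits.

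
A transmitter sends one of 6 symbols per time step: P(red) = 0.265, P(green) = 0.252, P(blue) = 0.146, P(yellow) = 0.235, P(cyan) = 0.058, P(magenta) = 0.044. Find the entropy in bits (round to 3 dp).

2.342 bits

H = −Σ pᵢ log₂ pᵢ.
−0.265·log₂(0.265) = 0.5077
−0.252·log₂(0.252) = 0.5011
−0.146·log₂(0.146) = 0.4053
−0.235·log₂(0.235) = 0.4910
−0.058·log₂(0.058) = 0.2383
−0.044·log₂(0.044) = 0.1983
Sum ≈ 2.3416 → 2.342 bits.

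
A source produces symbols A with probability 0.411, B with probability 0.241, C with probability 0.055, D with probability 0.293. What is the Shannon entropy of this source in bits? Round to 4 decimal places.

H = −Σ pᵢ log₂ pᵢ.
−0.411·log₂(0.411) = 0.5272
−0.241·log₂(0.241) = 0.4947
−0.055·log₂(0.055) = 0.2301
−0.293·log₂(0.293) = 0.5189
Sum ≈ 1.7710 → 1.7710 bits.

1.7710 bits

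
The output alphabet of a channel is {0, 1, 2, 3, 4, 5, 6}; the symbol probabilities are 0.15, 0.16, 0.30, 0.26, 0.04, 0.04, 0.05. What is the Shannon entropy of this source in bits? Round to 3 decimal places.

2.448 bits

H = −Σ pᵢ log₂ pᵢ.
−0.15·log₂(0.15) = 0.4105
−0.16·log₂(0.16) = 0.4230
−0.30·log₂(0.30) = 0.5211
−0.26·log₂(0.26) = 0.5053
−0.04·log₂(0.04) = 0.1858
−0.04·log₂(0.04) = 0.1858
−0.05·log₂(0.05) = 0.2161
Sum ≈ 2.4475 → 2.448 bits.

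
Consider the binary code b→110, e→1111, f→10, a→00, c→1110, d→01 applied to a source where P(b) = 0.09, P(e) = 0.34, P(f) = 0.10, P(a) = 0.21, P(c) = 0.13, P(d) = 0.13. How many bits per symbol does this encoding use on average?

L̄ = Σ pᵢ·ℓᵢ = 0.09·3 + 0.34·4 + 0.10·2 + 0.21·2 + 0.13·4 + 0.13·2 = 3.03 bits/symbol.

3.03 bits/symbol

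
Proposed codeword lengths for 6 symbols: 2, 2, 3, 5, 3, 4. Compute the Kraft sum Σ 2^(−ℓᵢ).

With common denominator 2^5 = 32: Σ 2^(−ℓᵢ) = 8/32 + 8/32 + 4/32 + 1/32 + 4/32 + 2/32 = 27/32 = 0.84375.

0.84375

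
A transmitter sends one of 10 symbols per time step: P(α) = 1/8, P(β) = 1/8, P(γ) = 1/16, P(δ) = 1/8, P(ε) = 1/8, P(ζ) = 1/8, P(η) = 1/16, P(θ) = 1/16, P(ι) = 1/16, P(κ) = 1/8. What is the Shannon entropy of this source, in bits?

Each probability is a power of 1/2, so log₂(1/p) is an integer.
H = Σ p·log₂(1/p) = 1/8·3 + 1/8·3 + 1/16·4 + 1/8·3 + 1/8·3 + 1/8·3 + 1/16·4 + 1/16·4 + 1/16·4 + 1/8·3 = 3.25 bits.

3.25 bits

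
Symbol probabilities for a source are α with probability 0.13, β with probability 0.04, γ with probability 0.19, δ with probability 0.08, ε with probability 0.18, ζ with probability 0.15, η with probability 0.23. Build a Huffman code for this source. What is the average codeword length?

2.7 bits/symbol

Repeatedly combine the two least-probable nodes; the expected code length is the sum of the merged weights.
merge 1/25 + 2/25 → 3/25
merge 3/25 + 13/100 → 1/4
merge 3/20 + 9/50 → 33/100
merge 19/100 + 23/100 → 21/50
merge 1/4 + 33/100 → 29/50
merge 21/50 + 29/50 → 1
L = 3/25 + 1/4 + 33/100 + 21/50 + 29/50 + 1 = 27/10 = 2.7 bits/symbol.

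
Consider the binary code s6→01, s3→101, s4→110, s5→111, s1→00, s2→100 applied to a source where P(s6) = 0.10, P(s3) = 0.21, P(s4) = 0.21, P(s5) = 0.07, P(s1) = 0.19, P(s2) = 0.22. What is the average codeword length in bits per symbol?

2.71 bits/symbol

L̄ = Σ pᵢ·ℓᵢ = 0.10·2 + 0.21·3 + 0.21·3 + 0.07·3 + 0.19·2 + 0.22·3 = 2.71 bits/symbol.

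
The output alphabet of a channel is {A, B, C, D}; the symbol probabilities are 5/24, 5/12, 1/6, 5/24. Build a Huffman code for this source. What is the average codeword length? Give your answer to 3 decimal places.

1.958 bits/symbol

Repeatedly combine the two least-probable nodes; the expected code length is the sum of the merged weights.
merge 1/6 + 5/24 → 3/8
merge 5/24 + 3/8 → 7/12
merge 5/12 + 7/12 → 1
L = 3/8 + 7/12 + 1 = 47/24 ≈ 1.958 bits/symbol.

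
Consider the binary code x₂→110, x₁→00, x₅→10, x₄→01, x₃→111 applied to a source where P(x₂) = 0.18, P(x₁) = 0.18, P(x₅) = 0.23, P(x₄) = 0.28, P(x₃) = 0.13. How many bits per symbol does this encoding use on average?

2.31 bits/symbol

L̄ = Σ pᵢ·ℓᵢ = 0.18·3 + 0.18·2 + 0.23·2 + 0.28·2 + 0.13·3 = 2.31 bits/symbol.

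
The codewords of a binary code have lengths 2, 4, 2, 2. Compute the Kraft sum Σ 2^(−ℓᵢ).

0.8125

With common denominator 2^4 = 16: Σ 2^(−ℓᵢ) = 4/16 + 1/16 + 4/16 + 4/16 = 13/16 = 0.8125.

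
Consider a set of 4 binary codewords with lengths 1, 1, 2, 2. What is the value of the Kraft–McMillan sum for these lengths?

With common denominator 2^2 = 4: Σ 2^(−ℓᵢ) = 2/4 + 2/4 + 1/4 + 1/4 = 6/4 = 1.5.

1.5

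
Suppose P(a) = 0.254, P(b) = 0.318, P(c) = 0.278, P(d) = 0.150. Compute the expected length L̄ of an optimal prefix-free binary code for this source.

Repeatedly combine the two least-probable nodes; the expected code length is the sum of the merged weights.
merge 3/20 + 127/500 → 101/250
merge 139/500 + 159/500 → 149/250
merge 101/250 + 149/250 → 1
L = 101/250 + 149/250 + 1 = 2 bits/symbol.

2 bits/symbol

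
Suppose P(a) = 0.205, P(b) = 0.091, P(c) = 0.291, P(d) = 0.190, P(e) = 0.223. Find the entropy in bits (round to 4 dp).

H = −Σ pᵢ log₂ pᵢ.
−0.205·log₂(0.205) = 0.4687
−0.091·log₂(0.091) = 0.3147
−0.291·log₂(0.291) = 0.5182
−0.190·log₂(0.190) = 0.4552
−0.223·log₂(0.223) = 0.4828
Sum ≈ 2.2396 → 2.2396 bits.

2.2396 bits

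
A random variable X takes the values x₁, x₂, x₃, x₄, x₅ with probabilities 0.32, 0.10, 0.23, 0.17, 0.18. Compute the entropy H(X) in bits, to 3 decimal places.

2.226 bits

H = −Σ pᵢ log₂ pᵢ.
−0.32·log₂(0.32) = 0.5260
−0.10·log₂(0.10) = 0.3322
−0.23·log₂(0.23) = 0.4877
−0.17·log₂(0.17) = 0.4346
−0.18·log₂(0.18) = 0.4453
Sum ≈ 2.2258 → 2.226 bits.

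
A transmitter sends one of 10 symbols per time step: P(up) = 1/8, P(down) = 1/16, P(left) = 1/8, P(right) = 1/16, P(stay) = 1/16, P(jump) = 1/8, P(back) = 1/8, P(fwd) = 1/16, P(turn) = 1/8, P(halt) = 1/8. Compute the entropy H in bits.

3.25 bits

Each probability is a power of 1/2, so log₂(1/p) is an integer.
H = Σ p·log₂(1/p) = 1/8·3 + 1/16·4 + 1/8·3 + 1/16·4 + 1/16·4 + 1/8·3 + 1/8·3 + 1/16·4 + 1/8·3 + 1/8·3 = 3.25 bits.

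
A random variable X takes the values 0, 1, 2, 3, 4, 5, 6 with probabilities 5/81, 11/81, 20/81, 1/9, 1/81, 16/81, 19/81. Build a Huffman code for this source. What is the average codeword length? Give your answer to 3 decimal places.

Repeatedly combine the two least-probable nodes; the expected code length is the sum of the merged weights.
merge 1/81 + 5/81 → 2/27
merge 2/27 + 1/9 → 5/27
merge 11/81 + 5/27 → 26/81
merge 16/81 + 19/81 → 35/81
merge 20/81 + 26/81 → 46/81
merge 35/81 + 46/81 → 1
L = 2/27 + 5/27 + 26/81 + 35/81 + 46/81 + 1 = 209/81 ≈ 2.580 bits/symbol.

2.580 bits/symbol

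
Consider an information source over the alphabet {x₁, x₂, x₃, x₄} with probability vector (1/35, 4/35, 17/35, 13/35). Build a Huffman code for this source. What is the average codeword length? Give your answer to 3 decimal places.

1.657 bits/symbol

Repeatedly combine the two least-probable nodes; the expected code length is the sum of the merged weights.
merge 1/35 + 4/35 → 1/7
merge 1/7 + 13/35 → 18/35
merge 17/35 + 18/35 → 1
L = 1/7 + 18/35 + 1 = 58/35 ≈ 1.657 bits/symbol.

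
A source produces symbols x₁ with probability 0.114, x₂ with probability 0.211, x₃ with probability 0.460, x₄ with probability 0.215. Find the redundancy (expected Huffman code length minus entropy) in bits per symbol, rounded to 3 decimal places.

Entropy H = −Σ p log₂ p ≈ 1.8229 bits.
Huffman merges: 57/500+211/1000→13/40; 43/200+13/40→27/50; 23/50+27/50→1. L = 373/200 ≈ 1.8650.
L − H = 1.8650 − 1.8229 = 0.042 bits.

0.042 bits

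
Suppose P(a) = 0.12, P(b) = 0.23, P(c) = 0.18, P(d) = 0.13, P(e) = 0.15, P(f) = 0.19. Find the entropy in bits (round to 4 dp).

2.5485 bits

H = −Σ pᵢ log₂ pᵢ.
−0.12·log₂(0.12) = 0.3671
−0.23·log₂(0.23) = 0.4877
−0.18·log₂(0.18) = 0.4453
−0.13·log₂(0.13) = 0.3826
−0.15·log₂(0.15) = 0.4105
−0.19·log₂(0.19) = 0.4552
Sum ≈ 2.5485 → 2.5485 bits.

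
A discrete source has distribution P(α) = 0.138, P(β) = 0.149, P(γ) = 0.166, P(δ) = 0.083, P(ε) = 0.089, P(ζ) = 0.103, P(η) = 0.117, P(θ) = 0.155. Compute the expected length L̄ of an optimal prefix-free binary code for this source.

3 bits/symbol

Repeatedly combine the two least-probable nodes; the expected code length is the sum of the merged weights.
merge 83/1000 + 89/1000 → 43/250
merge 103/1000 + 117/1000 → 11/50
merge 69/500 + 149/1000 → 287/1000
merge 31/200 + 83/500 → 321/1000
merge 43/250 + 11/50 → 49/125
merge 287/1000 + 321/1000 → 76/125
merge 49/125 + 76/125 → 1
L = 43/250 + 11/50 + 287/1000 + 321/1000 + 49/125 + 76/125 + 1 = 3 bits/symbol.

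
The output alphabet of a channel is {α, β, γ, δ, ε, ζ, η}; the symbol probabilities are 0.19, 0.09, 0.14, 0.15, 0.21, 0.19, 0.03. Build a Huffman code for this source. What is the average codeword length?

2.72 bits/symbol

Repeatedly combine the two least-probable nodes; the expected code length is the sum of the merged weights.
merge 3/100 + 9/100 → 3/25
merge 3/25 + 7/50 → 13/50
merge 3/20 + 19/100 → 17/50
merge 19/100 + 21/100 → 2/5
merge 13/50 + 17/50 → 3/5
merge 2/5 + 3/5 → 1
L = 3/25 + 13/50 + 17/50 + 2/5 + 3/5 + 1 = 68/25 = 2.72 bits/symbol.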